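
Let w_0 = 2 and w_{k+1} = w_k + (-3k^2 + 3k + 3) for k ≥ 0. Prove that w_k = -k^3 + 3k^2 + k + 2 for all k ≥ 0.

Base case: w_0 = 2, and -0^3 + 3·0^2 + 0 + 2 = 2.
Assume w_m = -m^3 + 3m^2 + m + 2.
Then w_{m+1} = w_m + (-3m^2 + 3m + 3) = (-m^3 + 3m^2 + m + 2) + (-3m^2 + 3m + 3) = -m^3 + 4m + 5,
and -(m+1)^3 + 3·(m+1)^2 + (m+1) + 2 = -m^3 + 4m + 5.
This completes the inductive step, so w_k = -k^3 + 3k^2 + k + 2 for all k ≥ 0.

w_k = -k^3 + 3k^2 + k + 2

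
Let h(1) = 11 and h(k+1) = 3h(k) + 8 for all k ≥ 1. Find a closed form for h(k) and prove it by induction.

Claim: h(k) = 5·3^k − 4.

Base case: h(1) = 11, and 5·3^1 − 4 = 15 − 4 = 11.
Assume h(m) = 5·3^m − 4 for some m ≥ 1.
Then h(m+1) = 3h(m) + 8 = 3·(5·3^m − 4) + 8 = 15·3^m − 12 + 8 = 5·3^{m+1} − 4.
So the formula holds for m+1, and by induction h(k) = 5·3^k − 4 for all k ≥ 1.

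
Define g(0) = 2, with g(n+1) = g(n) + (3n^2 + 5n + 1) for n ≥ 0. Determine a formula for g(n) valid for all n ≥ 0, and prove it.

Claim: g(n) = n^3 + n^2 − n + 2.

Base case: g(0) = 2, and 0^3 + 0^2 − 0 + 2 = 2.
Assume g(k) = k^3 + k^2 − k + 2.
Then g(k+1) = g(k) + (3k^2 + 5k + 1) = (k^3 + k^2 − k + 2) + (3k^2 + 5k + 1) = k^3 + 4k^2 + 4k + 3,
and (k+1)^3 + (k+1)^2 − (k+1) + 2 = k^3 + 4k^2 + 4k + 3.
Hence g(n) = n^3 + n^2 − n + 2 for every n ≥ 0, by induction.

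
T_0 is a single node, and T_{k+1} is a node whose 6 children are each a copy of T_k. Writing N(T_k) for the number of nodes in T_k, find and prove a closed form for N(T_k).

Claim: N(T_k) = (6^{k+1} − 1)/5.

Base case: N(T_0) = 1, and (6^{0+1} − 1)/5 = 1.
Assume N(T_r) = (6^{r+1} − 1)/5.
Then N(T_{r+1}) = 1 + 6N(T_r) = 1 + 6·(6^{r+1} − 1)/5 = 1 + (6^{r+2} − 6)/5 = (5 + 6^{r+2} − 6)/5 = (6^{r+2} − 1)/5.
By induction, N(T_k) = (6^{k+1} − 1)/5 for all k ≥ 0.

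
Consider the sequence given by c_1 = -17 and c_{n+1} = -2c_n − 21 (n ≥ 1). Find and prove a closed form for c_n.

Claim: c_n = 5·(-2)^n − 7.

Base case: c_1 = -17, and 5·(-2)^1 − 7 = -10 − 7 = -17.
Assume c_k = 5·(-2)^k − 7 for some k ≥ 1.
Then c_{k+1} = -2c_k − 21 = -2·(5·(-2)^k − 7) − 21 = -10·(-2)^k + 14 − 21 = 5·(-2)^{k+1} − 7.
By induction, c_n = 5·(-2)^n − 7 for all n ≥ 1.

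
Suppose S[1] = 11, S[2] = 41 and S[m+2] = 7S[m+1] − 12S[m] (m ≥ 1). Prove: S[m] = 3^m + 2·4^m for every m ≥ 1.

Base cases: S[1] = 11 and 3^1 + 2·4^1 = 11; S[2] = 41 and 3^2 + 2·4^2 = 41.
Assume S[j] = 3^j + 2·4^j for all 1 ≤ j ≤ k, where k ≥ 2.
Then S[k+1] = 7S[k] − 12S[k−1] = 7·(3^k + 2·4^k) − 12·(3^{k−1} + 2·4^{k−1}) = (7·3 − 12)3^{k−1} + 2·(7·4 − 12)4^{k−1} = 9·3^{k−1} + 32·4^{k−1} = 3^{k+1} + 2·4^{k+1}.
Hence S[m] = 3^m + 2·4^m for every m ≥ 1, by strong induction.

S[m] = 3^m + 2·4^m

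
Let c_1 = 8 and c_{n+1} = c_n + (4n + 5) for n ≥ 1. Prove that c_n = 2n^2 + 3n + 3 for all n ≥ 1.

Base case: c_1 = 8, and 2·1^2 + 3·1 + 3 = 8.
Assume c_m = 2m^2 + 3m + 3.
Then c_{m+1} = c_m + (4m + 5) = (2m^2 + 3m + 3) + (4m + 5) = 2m^2 + 7m + 8,
and 2·(m+1)^2 + 3·(m+1) + 3 = 2m^2 + 7m + 8.
Hence c_n = 2n^2 + 3n + 3 for every n ≥ 1, by induction.

c_n = 2n^2 + 3n + 3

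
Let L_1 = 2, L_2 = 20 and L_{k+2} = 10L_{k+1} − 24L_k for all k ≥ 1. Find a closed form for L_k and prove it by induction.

Claim: L_k = -4^k + 6^k.

Base cases: L_1 = 2 and -4^1 + 6^1 = 2; L_2 = 20 and -4^2 + 6^2 = 20.
Assume L_i = -4^i + 6^i for all 1 ≤ i ≤ j, where j ≥ 2.
Then L_{j+1} = 10L_j − 24L_{j−1} = 10·(-4^j + 6^j) − 24·(-4^{j−1} + 6^{j−1}) = -(10·4 − 24)4^{j−1} + (10·6 − 24)6^{j−1} = -16·4^{j−1} + 36·6^{j−1} = -4^{j+1} + 6^{j+1}.
Hence L_k = -4^k + 6^k for every k ≥ 1, by strong induction.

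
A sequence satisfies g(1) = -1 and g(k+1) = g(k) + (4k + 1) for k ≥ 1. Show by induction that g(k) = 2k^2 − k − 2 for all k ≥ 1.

Base case: g(1) = -1, and 2·1^2 − 1 − 2 = -1.
Assume g(r) = 2r^2 − r − 2.
Then g(r+1) = g(r) + (4r + 1) = (2r^2 − r − 2) + (4r + 1) = 2r^2 + 3r − 1,
and 2·(r+1)^2 − (r+1) − 2 = 2r^2 + 3r − 1.
Hence g(k) = 2k^2 − k − 2 for every k ≥ 1, by induction.

g(k) = 2k^2 − k − 2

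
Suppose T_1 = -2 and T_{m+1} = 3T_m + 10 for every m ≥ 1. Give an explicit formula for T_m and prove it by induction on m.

Claim: T_m = 3^m − 5.

Base case: T_1 = -2, and 3^1 − 5 = 3 − 5 = -2.
Assume T_k = 3^k − 5 for some k ≥ 1.
Then T_{k+1} = 3T_k + 10 = 3·(3^k − 5) + 10 = 3^{k+1} − 15 + 10 = 3^{k+1} − 5.
This completes the inductive step, so T_m = 3^m − 5 for all m ≥ 1.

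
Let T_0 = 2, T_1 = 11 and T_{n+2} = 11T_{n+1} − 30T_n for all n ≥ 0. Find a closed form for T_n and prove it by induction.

Claim: T_n = 6^n + 5^n.

Base cases: T_0 = 2 and 6^0 + 5^0 = 2; T_1 = 11 and 6^1 + 5^1 = 11.
Assume T_j = 6^j + 5^j for all 0 ≤ j ≤ k, where k ≥ 1.
Then T_{k+1} = 11T_k − 30T_{k−1} = 11·(6^k + 5^k) − 30·(6^{k−1} + 5^{k−1}) = (11·6 − 30)6^{k−1} + (11·5 − 30)5^{k−1} = 36·6^{k−1} + 25·5^{k−1} = 6^{k+1} + 5^{k+1}.
So the formula holds for k+1, and by strong induction T_n = 6^n + 5^n for all n ≥ 0.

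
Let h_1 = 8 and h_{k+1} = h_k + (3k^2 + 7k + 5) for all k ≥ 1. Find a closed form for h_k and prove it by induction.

Claim: h_k = k^3 + 2k^2 + 2k + 3.

Base case: h_1 = 8, and 1^3 + 2·1^2 + 2·1 + 3 = 8.
Assume h_j = j^3 + 2j^2 + 2j + 3.
Then h_{j+1} = h_j + (3j^2 + 7j + 5) = (j^3 + 2j^2 + 2j + 3) + (3j^2 + 7j + 5) = j^3 + 5j^2 + 9j + 8,
and (j+1)^3 + 2·(j+1)^2 + 2·(j+1) + 3 = j^3 + 5j^2 + 9j + 8.
Hence h_k = k^3 + 2k^2 + 2k + 3 for every k ≥ 1, by induction.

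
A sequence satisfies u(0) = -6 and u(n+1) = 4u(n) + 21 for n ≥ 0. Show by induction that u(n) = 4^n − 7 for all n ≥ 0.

Base case: u(0) = -6, and 4^0 − 7 = 1 − 7 = -6.
Assume u(k) = 4^k − 7 for some k ≥ 0.
Then u(k+1) = 4u(k) + 21 = 4·(4^k − 7) + 21 = 4^{k+1} − 28 + 21 = 4^{k+1} − 7.
By induction, u(n) = 4^n − 7 for all n ≥ 0.

u(n) = 4^n − 7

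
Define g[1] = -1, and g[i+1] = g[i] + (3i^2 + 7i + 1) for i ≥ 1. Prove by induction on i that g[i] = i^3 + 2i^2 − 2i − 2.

Base case: g[1] = -1, and 1^3 + 2·1^2 − 2·1 − 2 = -1.
Assume g[k] = k^3 + 2k^2 − 2k − 2.
Then g[k+1] = g[k] + (3k^2 + 7k + 1) = (k^3 + 2k^2 − 2k − 2) + (3k^2 + 7k + 1) = k^3 + 5k^2 + 5k − 1,
and (k+1)^3 + 2·(k+1)^2 − 2·(k+1) − 2 = k^3 + 5k^2 + 5k − 1.
Hence g[i] = i^3 + 2i^2 − 2i − 2 for every i ≥ 1, by induction.

g[i] = i^3 + 2i^2 − 2i − 2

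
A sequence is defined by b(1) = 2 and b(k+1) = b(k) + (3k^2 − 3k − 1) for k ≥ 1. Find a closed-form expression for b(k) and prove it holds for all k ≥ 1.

Claim: b(k) = k^3 − 3k^2 + k + 3.

Base case: b(1) = 2, and 1^3 − 3·1^2 + 1 + 3 = 2.
Assume b(j) = j^3 − 3j^2 + j + 3.
Then b(j+1) = b(j) + (3j^2 − 3j − 1) = (j^3 − 3j^2 + j + 3) + (3j^2 − 3j − 1) = j^3 − 2j + 2,
and (j+1)^3 − 3·(j+1)^2 + (j+1) + 3 = j^3 − 2j + 2.
This completes the inductive step, so b(k) = k^3 − 3k^2 + k + 3 for all k ≥ 1.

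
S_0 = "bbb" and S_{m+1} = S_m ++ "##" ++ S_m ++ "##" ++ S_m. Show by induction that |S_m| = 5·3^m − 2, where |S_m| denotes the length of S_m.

Base case: |S_0| = 3, and 5·3^0 − 2 = 3.
Assume |S_j| = 5·3^j − 2.
Then |S_{j+1}| = 3|S_j| + 4 = 3(5·3^j − 2) + 4 = 5·3^{j+1} − 6 + 4 = 5·3^{j+1} − 2.
This completes the inductive step, so |S_m| = 5·3^m − 2 for all m ≥ 0.

|S_m| = 5·3^m − 2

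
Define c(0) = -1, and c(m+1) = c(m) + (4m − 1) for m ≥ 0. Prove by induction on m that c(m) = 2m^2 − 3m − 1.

Base case: c(0) = -1, and 2·0^2 − 3·0 − 1 = -1.
Assume c(k) = 2k^2 − 3k − 1.
Then c(k+1) = c(k) + (4k − 1) = (2k^2 − 3k − 1) + (4k − 1) = 2k^2 + k − 2,
and 2·(k+1)^2 − 3·(k+1) − 1 = 2k^2 + k − 2.
By induction, c(m) = 2m^2 − 3m − 1 for all m ≥ 0.

c(m) = 2m^2 − 3m − 1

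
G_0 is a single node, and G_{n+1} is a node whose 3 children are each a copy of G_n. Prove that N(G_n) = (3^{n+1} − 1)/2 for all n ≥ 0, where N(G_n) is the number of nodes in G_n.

Base case: N(G_0) = 1, and (3^{0+1} − 1)/2 = 1.
Assume N(G_r) = (3^{r+1} − 1)/2.
Then N(G_{r+1}) = 1 + 3N(G_r) = 1 + 3·(3^{r+1} − 1)/2 = 1 + (3^{r+2} − 3)/2 = (2 + 3^{r+2} − 3)/2 = (3^{r+2} − 1)/2.
Hence N(G_n) = (3^{n+1} − 1)/2 for every n ≥ 0, by induction.

N(G_n) = (3^{n+1} − 1)/2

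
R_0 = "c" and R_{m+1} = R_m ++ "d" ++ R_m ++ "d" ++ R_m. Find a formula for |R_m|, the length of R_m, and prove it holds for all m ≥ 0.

Claim: |R_m| = 2·3^m − 1.

Base case: |R_0| = 1, and 2·3^0 − 1 = 1.
Assume |R_k| = 2·3^k − 1.
Then |R_{k+1}| = 3|R_k| + 2 = 3(2·3^k − 1) + 2 = 2·3^{k+1} − 3 + 2 = 2·3^{k+1} − 1.
So the formula holds for k+1, and by induction |R_m| = 2·3^m − 1 for all m ≥ 0.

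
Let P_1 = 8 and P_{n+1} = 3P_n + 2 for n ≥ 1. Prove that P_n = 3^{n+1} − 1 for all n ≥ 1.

Base case: P_1 = 8, and 3^{1+1} − 1 = 9 − 1 = 8.
Assume P_k = 3^{k+1} − 1 for some k ≥ 1.
Then P_{k+1} = 3P_k + 2 = 3·(3^{k+1} − 1) + 2 = 3^{k+2} − 3 + 2 = 3^{k+2} − 1.
So the formula holds for k+1, and by induction P_n = 3^{n+1} − 1 for all n ≥ 1.

P_n = 3^{n+1} − 1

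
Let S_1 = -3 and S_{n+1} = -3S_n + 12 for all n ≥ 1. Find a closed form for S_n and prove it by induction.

Claim: S_n = 2·(-3)^n + 3.

Base case: S_1 = -3, and 2·(-3)^1 + 3 = -6 + 3 = -3.
Assume S_k = 2·(-3)^k + 3 for some k ≥ 1.
Then S_{k+1} = -3S_k + 12 = -3·(2·(-3)^k + 3) + 12 = -6·(-3)^k − 9 + 12 = 2·(-3)^{k+1} + 3.
By induction, S_n = 2·(-3)^n + 3 for all n ≥ 1.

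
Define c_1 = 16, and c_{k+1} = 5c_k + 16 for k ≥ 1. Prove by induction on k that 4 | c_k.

Base case: c_1 = 16 = 4·4, so 4 | c_1.
Assume 4 | c_m, so c_m = 4t for some integer t.
Then c_{m+1} = 5c_m + 16 = 5·(4t) + 16 = 4(5t + 4), so 4 | c_{m+1}.
So the property holds for m+1, and by induction 4 | c_k for all k ≥ 1.

4 | c_k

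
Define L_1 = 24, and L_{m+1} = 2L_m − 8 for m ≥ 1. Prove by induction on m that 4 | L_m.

Base case: L_1 = 24 = 4·6, so 4 | L_1.
Assume 4 | L_r, so L_r = 4t for some integer t.
Then L_{r+1} = 2L_r − 8 = 2·(4t) − 8 = 4(2t − 2), so 4 | L_{r+1}.
Hence 4 | L_m for every m ≥ 1, by induction.

4 | L_m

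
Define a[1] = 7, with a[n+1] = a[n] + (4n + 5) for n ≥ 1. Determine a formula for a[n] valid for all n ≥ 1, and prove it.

Claim: a[n] = 2n^2 + 3n + 2.

Base case: a[1] = 7, and 2·1^2 + 3·1 + 2 = 7.
Assume a[k] = 2k^2 + 3k + 2.
Then a[k+1] = a[k] + (4k + 5) = (2k^2 + 3k + 2) + (4k + 5) = 2k^2 + 7k + 7,
and 2·(k+1)^2 + 3·(k+1) + 2 = 2k^2 + 7k + 7.
By induction, a[n] = 2n^2 + 3n + 2 for all n ≥ 1.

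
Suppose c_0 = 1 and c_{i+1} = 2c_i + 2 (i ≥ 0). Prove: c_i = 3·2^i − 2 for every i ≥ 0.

Base case: c_0 = 1, and 3·2^0 − 2 = 3 − 2 = 1.
Assume c_r = 3·2^r − 2 for some r ≥ 0.
Then c_{r+1} = 2c_r + 2 = 2·(3·2^r − 2) + 2 = 6·2^r − 4 + 2 = 3·2^{r+1} − 2.
By induction, c_i = 3·2^i − 2 for all i ≥ 0.

c_i = 3·2^i − 2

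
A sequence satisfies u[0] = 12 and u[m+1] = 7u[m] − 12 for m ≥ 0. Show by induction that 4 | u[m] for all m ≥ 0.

Base case: u[0] = 12 = 4·3, so 4 | u[0].
Assume 4 | u[k], so u[k] = 4t for some integer t.
Then u[k+1] = 7u[k] − 12 = 7·(4t) − 12 = 4(7t − 3), so 4 | u[k+1].
So the property holds for k+1, and by induction 4 | u[m] for all m ≥ 0.

4 | u[m]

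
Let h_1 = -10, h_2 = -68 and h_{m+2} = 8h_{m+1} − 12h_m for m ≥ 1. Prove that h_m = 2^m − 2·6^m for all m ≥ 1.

Base cases: h_1 = -10 and 2^1 − 2·6^1 = -10; h_2 = -68 and 2^2 − 2·6^2 = -68.
Assume h_i = 2^i − 2·6^i for all 1 ≤ i ≤ j, where j ≥ 2.
Then h_{j+1} = 8h_j − 12h_{j−1} = 8·(2^j − 2·6^j) − 12·(2^{j−1} − 2·6^{j−1}) = (8·2 − 12)2^{j−1} − 2·(8·6 − 12)6^{j−1} = 4·2^{j−1} − 72·6^{j−1} = 2^{j+1} − 2·6^{j+1}.
So the formula holds for j+1, and by strong induction h_m = 2^m − 2·6^m for all m ≥ 1.

h_m = 2^m − 2·6^m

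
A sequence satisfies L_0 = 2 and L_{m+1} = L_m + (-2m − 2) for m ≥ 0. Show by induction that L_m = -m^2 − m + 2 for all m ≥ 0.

Base case: L_0 = 2, and -0^2 − 0 + 2 = 2.
Assume L_r = -r^2 − r + 2.
Then L_{r+1} = L_r + (-2r − 2) = (-r^2 − r + 2) + (-2r − 2) = -r^2 − 3r,
and -(r+1)^2 − (r+1) + 2 = -r^2 − 3r.
By induction, L_m = -m^2 − m + 2 for all m ≥ 0.

L_m = -m^2 − m + 2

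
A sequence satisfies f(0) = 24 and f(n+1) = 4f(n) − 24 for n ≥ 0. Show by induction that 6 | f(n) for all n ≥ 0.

Base case: f(0) = 24 = 6·4, so 6 | f(0).
Assume 6 | f(j), so f(j) = 6t for some integer t.
Then f(j+1) = 4f(j) − 24 = 4·(6t) − 24 = 6(4t − 4), so 6 | f(j+1).
So the property holds for j+1, and by induction 6 | f(n) for all n ≥ 0.

6 | f(n)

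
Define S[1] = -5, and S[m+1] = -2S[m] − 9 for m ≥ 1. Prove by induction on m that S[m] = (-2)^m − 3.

Base case: S[1] = -5, and (-2)^1 − 3 = -2 − 3 = -5.
Assume S[r] = (-2)^r − 3 for some r ≥ 1.
Then S[r+1] = -2S[r] − 9 = -2·((-2)^r − 3) − 9 = -2·(-2)^r + 6 − 9 = (-2)^{r+1} − 3.
So the formula holds for r+1, and by induction S[m] = (-2)^m − 3 for all m ≥ 1.

S[m] = (-2)^m − 3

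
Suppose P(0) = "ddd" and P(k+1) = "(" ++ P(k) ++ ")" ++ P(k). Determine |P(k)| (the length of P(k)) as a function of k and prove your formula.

Claim: |P(k)| = 5·2^k − 2.

Base case: |P(0)| = 3, and 5·2^0 − 2 = 3.
Assume |P(m)| = 5·2^m − 2.
Then |P(m+1)| = 1 + |P(m)| + 1 + |P(m)| = 2|P(m)| + 2 = 2(5·2^m − 2) + 2 = 5·2^{m+1} − 4 + 2 = 5·2^{m+1} − 2.
So the formula holds for m+1, and by induction |P(k)| = 5·2^k − 2 for all k ≥ 0.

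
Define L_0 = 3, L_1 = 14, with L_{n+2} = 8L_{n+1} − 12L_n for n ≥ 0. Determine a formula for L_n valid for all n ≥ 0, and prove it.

Claim: L_n = 2^n + 2·6^n.

Base cases: L_0 = 3 and 2^0 + 2·6^0 = 3; L_1 = 14 and 2^1 + 2·6^1 = 14.
Assume L_j = 2^j + 2·6^j for all 0 ≤ j ≤ m, where m ≥ 1.
Then L_{m+1} = 8L_m − 12L_{m−1} = 8·(2^m + 2·6^m) − 12·(2^{m−1} + 2·6^{m−1}) = (8·2 − 12)2^{m−1} + 2·(8·6 − 12)6^{m−1} = 4·2^{m−1} + 72·6^{m−1} = 2^{m+1} + 2·6^{m+1}.
So the formula holds for m+1, and by strong induction L_n = 2^n + 2·6^n for all n ≥ 0.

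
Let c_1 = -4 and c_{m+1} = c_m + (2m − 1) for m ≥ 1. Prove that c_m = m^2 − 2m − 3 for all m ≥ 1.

Base case: c_1 = -4, and 1^2 − 2·1 − 3 = -4.
Assume c_r = r^2 − 2r − 3.
Then c_{r+1} = c_r + (2r − 1) = (r^2 − 2r − 3) + (2r − 1) = r^2 − 4,
and (r+1)^2 − 2·(r+1) − 3 = r^2 − 4.
This completes the inductive step, so c_m = m^2 − 2m − 3 for all m ≥ 1.

c_m = m^2 − 2m − 3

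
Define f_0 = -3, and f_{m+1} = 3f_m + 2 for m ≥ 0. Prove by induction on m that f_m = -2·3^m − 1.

Base case: f_0 = -3, and -2·3^0 − 1 = -2 − 1 = -3.
Assume f_k = -2·3^k − 1 for some k ≥ 0.
Then f_{k+1} = 3f_k + 2 = 3·(-2·3^k − 1) + 2 = -6·3^k − 3 + 2 = -2·3^{k+1} − 1.
This completes the inductive step, so f_m = -2·3^m − 1 for all m ≥ 0.

f_m = -2·3^m − 1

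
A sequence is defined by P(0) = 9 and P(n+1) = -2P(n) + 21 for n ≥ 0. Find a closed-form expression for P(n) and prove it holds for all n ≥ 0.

Claim: P(n) = 2·(-2)^n + 7.

Base case: P(0) = 9, and 2·(-2)^0 + 7 = 2 + 7 = 9.
Assume P(k) = 2·(-2)^k + 7 for some k ≥ 0.
Then P(k+1) = -2P(k) + 21 = -2·(2·(-2)^k + 7) + 21 = -4·(-2)^k − 14 + 21 = 2·(-2)^{k+1} + 7.
Hence P(n) = 2·(-2)^n + 7 for every n ≥ 0, by induction.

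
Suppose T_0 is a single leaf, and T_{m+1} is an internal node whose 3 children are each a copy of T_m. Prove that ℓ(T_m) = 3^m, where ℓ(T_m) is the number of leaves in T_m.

Base case: ℓ(T_0) = 1, and 3^0 = 1.
Assume ℓ(T_r) = 3^r.
Then ℓ(T_{r+1}) = 3·ℓ(T_r) = 3·3^r = 3^{r+1}.
Hence ℓ(T_m) = 3^m for every m ≥ 0, by induction.

ℓ(T_m) = 3^m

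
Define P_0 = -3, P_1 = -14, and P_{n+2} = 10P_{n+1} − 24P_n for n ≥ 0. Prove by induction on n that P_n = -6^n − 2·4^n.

Base cases: P_0 = -3 and -6^0 − 2·4^0 = -3; P_1 = -14 and -6^1 − 2·4^1 = -14.
Assume P_j = -6^j − 2·4^j for all 0 ≤ j ≤ k, where k ≥ 1.
Then P_{k+1} = 10P_k − 24P_{k−1} = 10·(-6^k − 2·4^k) − 24·(-6^{k−1} − 2·4^{k−1}) = -(10·6 − 24)6^{k−1} − 2·(10·4 − 24)4^{k−1} = -36·6^{k−1} − 32·4^{k−1} = -6^{k+1} − 2·4^{k+1}.
Hence P_n = -6^n − 2·4^n for every n ≥ 0, by strong induction.

P_n = -6^n − 2·4^n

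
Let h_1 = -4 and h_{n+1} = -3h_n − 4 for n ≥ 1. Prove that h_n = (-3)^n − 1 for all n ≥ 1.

Base case: h_1 = -4, and (-3)^1 − 1 = -3 − 1 = -4.
Assume h_k = (-3)^k − 1 for some k ≥ 1.
Then h_{k+1} = -3h_k − 4 = -3·((-3)^k − 1) − 4 = -3·(-3)^k + 3 − 4 = (-3)^{k+1} − 1.
This completes the inductive step, so h_n = (-3)^n − 1 for all n ≥ 1.

h_n = (-3)^n − 1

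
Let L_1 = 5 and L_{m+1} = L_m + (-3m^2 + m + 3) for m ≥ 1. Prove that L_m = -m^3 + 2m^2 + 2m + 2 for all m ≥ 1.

Base case: L_1 = 5, and -1^3 + 2·1^2 + 2·1 + 2 = 5.
Assume L_k = -k^3 + 2k^2 + 2k + 2.
Then L_{k+1} = L_k + (-3k^2 + k + 3) = (-k^3 + 2k^2 + 2k + 2) + (-3k^2 + k + 3) = -k^3 − k^2 + 3k + 5,
and -(k+1)^3 + 2·(k+1)^2 + 2·(k+1) + 2 = -k^3 − k^2 + 3k + 5.
This completes the inductive step, so L_m = -m^3 + 2m^2 + 2m + 2 for all m ≥ 1.

L_m = -m^3 + 2m^2 + 2m + 2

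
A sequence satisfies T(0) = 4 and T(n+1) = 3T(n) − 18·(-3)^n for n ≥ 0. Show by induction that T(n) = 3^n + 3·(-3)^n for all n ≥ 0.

Base case: T(0) = 4, and 3^0 + 3·(-3)^0 = 1 + 3 = 4.
Assume T(m) = 3^m + 3·(-3)^m for some m ≥ 0.
Then T(m+1) = 3T(m) − 18·(-3)^m = 3·(3^m + 3·(-3)^m) − 18·(-3)^m = 3^{m+1} + 9·(-3)^m − 18·(-3)^m = 3^{m+1} − 9·(-3)^m = 3^{m+1} + 3·(-3)^{m+1}.
Hence T(n) = 3^n + 3·(-3)^n for every n ≥ 0, by induction.

T(n) = 3^n + 3·(-3)^n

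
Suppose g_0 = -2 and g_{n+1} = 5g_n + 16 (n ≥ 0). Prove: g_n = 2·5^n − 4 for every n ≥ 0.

Base case: g_0 = -2, and 2·5^0 − 4 = 2 − 4 = -2.
Assume g_k = 2·5^k − 4 for some k ≥ 0.
Then g_{k+1} = 5g_k + 16 = 5·(2·5^k − 4) + 16 = 10·5^k − 20 + 16 = 2·5^{k+1} − 4.
This completes the inductive step, so g_n = 2·5^n − 4 for all n ≥ 0.

g_n = 2·5^n − 4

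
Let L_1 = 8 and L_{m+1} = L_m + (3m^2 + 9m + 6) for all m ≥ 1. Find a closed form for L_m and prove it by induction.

Claim: L_m = m^3 + 3m^2 + 2m + 2.

Base case: L_1 = 8, and 1^3 + 3·1^2 + 2·1 + 2 = 8.
Assume L_j = j^3 + 3j^2 + 2j + 2.
Then L_{j+1} = L_j + (3j^2 + 9j + 6) = (j^3 + 3j^2 + 2j + 2) + (3j^2 + 9j + 6) = j^3 + 6j^2 + 11j + 8,
and (j+1)^3 + 3·(j+1)^2 + 2·(j+1) + 2 = j^3 + 6j^2 + 11j + 8.
This completes the inductive step, so L_m = m^3 + 3m^2 + 2m + 2 for all m ≥ 1.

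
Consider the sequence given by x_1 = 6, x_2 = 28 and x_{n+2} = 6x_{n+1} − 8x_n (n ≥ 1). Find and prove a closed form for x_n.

Claim: x_n = 2·4^n − 2^n.

Base cases: x_1 = 6 and 2·4^1 − 2^1 = 6; x_2 = 28 and 2·4^2 − 2^2 = 28.
Assume x_j = 2·4^j − 2^j for all 1 ≤ j ≤ m, where m ≥ 2.
Then x_{m+1} = 6x_m − 8x_{m−1} = 6·(2·4^m − 2^m) − 8·(2·4^{m−1} − 2^{m−1}) = 2·(6·4 − 8)4^{m−1} − (6·2 − 8)2^{m−1} = 32·4^{m−1} − 4·2^{m−1} = 2·4^{m+1} − 2^{m+1}.
This completes the inductive step, so x_n = 2·4^n − 2^n for all n ≥ 1.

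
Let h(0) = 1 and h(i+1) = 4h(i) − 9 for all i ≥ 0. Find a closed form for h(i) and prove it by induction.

Claim: h(i) = -2·4^i + 3.

Base case: h(0) = 1, and -2·4^0 + 3 = -2 + 3 = 1.
Assume h(m) = -2·4^m + 3 for some m ≥ 0.
Then h(m+1) = 4h(m) − 9 = 4·(-2·4^m + 3) − 9 = -8·4^m + 12 − 9 = -2·4^{m+1} + 3.
Hence h(i) = -2·4^i + 3 for every i ≥ 0, by induction.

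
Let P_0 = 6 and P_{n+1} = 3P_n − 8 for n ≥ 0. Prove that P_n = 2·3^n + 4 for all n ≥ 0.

Base case: P_0 = 6, and 2·3^0 + 4 = 2 + 4 = 6.
Assume P_j = 2·3^j + 4 for some j ≥ 0.
Then P_{j+1} = 3P_j − 8 = 3·(2·3^j + 4) − 8 = 6·3^j + 12 − 8 = 2·3^{j+1} + 4.
Hence P_n = 2·3^n + 4 for every n ≥ 0, by induction.

P_n = 2·3^n + 4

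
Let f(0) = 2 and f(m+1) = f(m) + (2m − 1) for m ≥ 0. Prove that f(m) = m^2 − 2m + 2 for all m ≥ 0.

Base case: f(0) = 2, and 0^2 − 2·0 + 2 = 2.
Assume f(r) = r^2 − 2r + 2.
Then f(r+1) = f(r) + (2r − 1) = (r^2 − 2r + 2) + (2r − 1) = r^2 + 1,
and (r+1)^2 − 2·(r+1) + 2 = r^2 + 1.
This completes the inductive step, so f(m) = m^2 − 2m + 2 for all m ≥ 0.

f(m) = m^2 − 2m + 2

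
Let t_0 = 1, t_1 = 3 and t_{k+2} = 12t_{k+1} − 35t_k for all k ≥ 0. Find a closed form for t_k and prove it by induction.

Claim: t_k = -7^k + 2·5^k.

Base cases: t_0 = 1 and -7^0 + 2·5^0 = 1; t_1 = 3 and -7^1 + 2·5^1 = 3.
Assume t_j = -7^j + 2·5^j for all 0 ≤ j ≤ r, where r ≥ 1.
Then t_{r+1} = 12t_r − 35t_{r−1} = 12·(-7^r + 2·5^r) − 35·(-7^{r−1} + 2·5^{r−1}) = -(12·7 − 35)7^{r−1} + 2·(12·5 − 35)5^{r−1} = -49·7^{r−1} + 50·5^{r−1} = -7^{r+1} + 2·5^{r+1}.
Hence t_k = -7^k + 2·5^k for every k ≥ 0, by strong induction.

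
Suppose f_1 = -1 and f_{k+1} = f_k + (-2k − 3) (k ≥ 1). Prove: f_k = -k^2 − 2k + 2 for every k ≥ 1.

Base case: f_1 = -1, and -1^2 − 2·1 + 2 = -1.
Assume f_r = -r^2 − 2r + 2.
Then f_{r+1} = f_r + (-2r − 3) = (-r^2 − 2r + 2) + (-2r − 3) = -r^2 − 4r − 1,
and -(r+1)^2 − 2·(r+1) + 2 = -r^2 − 4r − 1.
This completes the inductive step, so f_k = -k^2 − 2k + 2 for all k ≥ 1.

f_k = -k^2 − 2k + 2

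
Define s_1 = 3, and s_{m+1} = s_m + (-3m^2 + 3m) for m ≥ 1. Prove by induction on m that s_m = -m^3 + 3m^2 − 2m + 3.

Base case: s_1 = 3, and -1^3 + 3·1^2 − 2·1 + 3 = 3.
Assume s_j = -j^3 + 3j^2 − 2j + 3.
Then s_{j+1} = s_j + (-3j^2 + 3j) = (-j^3 + 3j^2 − 2j + 3) + (-3j^2 + 3j) = -j^3 + j + 3,
and -(j+1)^3 + 3·(j+1)^2 − 2·(j+1) + 3 = -j^3 + j + 3.
By induction, s_m = -m^3 + 3m^2 − 2m + 3 for all m ≥ 1.

s_m = -m^3 + 3m^2 − 2m + 3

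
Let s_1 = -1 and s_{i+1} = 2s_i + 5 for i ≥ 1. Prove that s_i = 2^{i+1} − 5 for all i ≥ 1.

Base case: s_1 = -1, and 2^{1+1} − 5 = 4 − 5 = -1.
Assume s_r = 2^{r+1} − 5 for some r ≥ 1.
Then s_{r+1} = 2s_r + 5 = 2·(2^{r+1} − 5) + 5 = 2^{r+2} − 10 + 5 = 2^{r+2} − 5.
So the formula holds for r+1, and by induction s_i = 2^{i+1} − 5 for all i ≥ 1.

s_i = 2^{i+1} − 5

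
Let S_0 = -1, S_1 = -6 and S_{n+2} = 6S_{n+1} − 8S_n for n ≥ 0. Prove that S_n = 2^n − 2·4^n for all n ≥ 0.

Base cases: S_0 = -1 and 2^0 − 2·4^0 = -1; S_1 = -6 and 2^1 − 2·4^1 = -6.
Assume S_j = 2^j − 2·4^j for all 0 ≤ j ≤ r, where r ≥ 1.
Then S_{r+1} = 6S_r − 8S_{r−1} = 6·(2^r − 2·4^r) − 8·(2^{r−1} − 2·4^{r−1}) = (6·2 − 8)2^{r−1} − 2·(6·4 − 8)4^{r−1} = 4·2^{r−1} − 32·4^{r−1} = 2^{r+1} − 2·4^{r+1}.
By strong induction, S_n = 2^n − 2·4^n for all n ≥ 0.

S_n = 2^n − 2·4^n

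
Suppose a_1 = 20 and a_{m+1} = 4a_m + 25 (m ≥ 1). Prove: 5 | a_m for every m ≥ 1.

Base case: a_1 = 20 = 5·4, so 5 | a_1.
Assume 5 | a_k, so a_k = 5t for some integer t.
Then a_{k+1} = 4a_k + 25 = 4·(5t) + 25 = 5(4t + 5), so 5 | a_{k+1}.
This completes the inductive step, so 5 | a_m for all m ≥ 1.

5 | a_m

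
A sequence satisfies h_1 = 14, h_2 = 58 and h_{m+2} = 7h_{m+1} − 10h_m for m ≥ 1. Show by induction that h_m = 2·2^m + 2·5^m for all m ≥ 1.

Base cases: h_1 = 14 and 2·2^1 + 2·5^1 = 14; h_2 = 58 and 2·2^2 + 2·5^2 = 58.
Assume h_j = 2·2^j + 2·5^j for all 1 ≤ j ≤ r, where r ≥ 2.
Then h_{r+1} = 7h_r − 10h_{r−1} = 7·(2·2^r + 2·5^r) − 10·(2·2^{r−1} + 2·5^{r−1}) = 2·(7·2 − 10)2^{r−1} + 2·(7·5 − 10)5^{r−1} = 8·2^{r−1} + 50·5^{r−1} = 2·2^{r+1} + 2·5^{r+1}.
So the formula holds for r+1, and by strong induction h_m = 2·2^m + 2·5^m for all m ≥ 1.

h_m = 2·2^m + 2·5^m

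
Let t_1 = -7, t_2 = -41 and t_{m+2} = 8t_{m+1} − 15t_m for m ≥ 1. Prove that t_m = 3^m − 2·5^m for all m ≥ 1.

Base cases: t_1 = -7 and 3^1 − 2·5^1 = -7; t_2 = -41 and 3^2 − 2·5^2 = -41.
Assume t_j = 3^j − 2·5^j for all 1 ≤ j ≤ r, where r ≥ 2.
Then t_{r+1} = 8t_r − 15t_{r−1} = 8·(3^r − 2·5^r) − 15·(3^{r−1} − 2·5^{r−1}) = (8·3 − 15)3^{r−1} − 2·(8·5 − 15)5^{r−1} = 9·3^{r−1} − 50·5^{r−1} = 3^{r+1} − 2·5^{r+1}.
Hence t_m = 3^m − 2·5^m for every m ≥ 1, by strong induction.

t_m = 3^m − 2·5^m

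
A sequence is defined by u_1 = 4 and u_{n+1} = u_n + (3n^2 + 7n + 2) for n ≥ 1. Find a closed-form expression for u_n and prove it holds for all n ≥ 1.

Claim: u_n = n^3 + 2n^2 − n + 2.

Base case: u_1 = 4, and 1^3 + 2·1^2 − 1 + 2 = 4.
Assume u_m = m^3 + 2m^2 − m + 2.
Then u_{m+1} = u_m + (3m^2 + 7m + 2) = (m^3 + 2m^2 − m + 2) + (3m^2 + 7m + 2) = m^3 + 5m^2 + 6m + 4,
and (m+1)^3 + 2·(m+1)^2 − (m+1) + 2 = m^3 + 5m^2 + 6m + 4.
Hence u_n = n^3 + 2n^2 − n + 2 for every n ≥ 1, by induction.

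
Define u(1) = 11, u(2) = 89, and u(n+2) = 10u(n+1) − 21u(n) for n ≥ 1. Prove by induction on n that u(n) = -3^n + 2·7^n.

Base cases: u(1) = 11 and -3^1 + 2·7^1 = 11; u(2) = 89 and -3^2 + 2·7^2 = 89.
Assume u(j) = -3^j + 2·7^j for all 1 ≤ j ≤ m, where m ≥ 2.
Then u(m+1) = 10u(m) − 21u(m−1) = 10·(-3^m + 2·7^m) − 21·(-3^{m−1} + 2·7^{m−1}) = -(10·3 − 21)3^{m−1} + 2·(10·7 − 21)7^{m−1} = -9·3^{m−1} + 98·7^{m−1} = -3^{m+1} + 2·7^{m+1}.
Hence u(n) = -3^n + 2·7^n for every n ≥ 1, by strong induction.

u(n) = -3^n + 2·7^n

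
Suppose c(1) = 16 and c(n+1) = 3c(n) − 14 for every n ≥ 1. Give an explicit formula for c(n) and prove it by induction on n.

Claim: c(n) = 3^{n+1} + 7.

Base case: c(1) = 16, and 3^{1+1} + 7 = 9 + 7 = 16.
Assume c(m) = 3^{m+1} + 7 for some m ≥ 1.
Then c(m+1) = 3c(m) − 14 = 3·(3^{m+1} + 7) − 14 = 3^{m+2} + 21 − 14 = 3^{m+2} + 7.
Hence c(n) = 3^{n+1} + 7 for every n ≥ 1, by induction.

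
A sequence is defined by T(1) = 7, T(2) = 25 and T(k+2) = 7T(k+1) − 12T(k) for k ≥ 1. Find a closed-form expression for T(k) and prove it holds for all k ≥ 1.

Claim: T(k) = 3^k + 4^k.

Base cases: T(1) = 7 and 3^1 + 4^1 = 7; T(2) = 25 and 3^2 + 4^2 = 25.
Assume T(j) = 3^j + 4^j for all 1 ≤ j ≤ m, where m ≥ 2.
Then T(m+1) = 7T(m) − 12T(m−1) = 7·(3^m + 4^m) − 12·(3^{m−1} + 4^{m−1}) = (7·3 − 12)3^{m−1} + (7·4 − 12)4^{m−1} = 9·3^{m−1} + 16·4^{m−1} = 3^{m+1} + 4^{m+1}.
This completes the inductive step, so T(k) = 3^k + 4^k for all k ≥ 1.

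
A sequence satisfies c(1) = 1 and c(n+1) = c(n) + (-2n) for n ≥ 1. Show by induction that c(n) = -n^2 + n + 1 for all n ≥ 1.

Base case: c(1) = 1, and -1^2 + 1 + 1 = 1.
Assume c(r) = -r^2 + r + 1.
Then c(r+1) = c(r) + (-2r) = (-r^2 + r + 1) + (-2r) = -r^2 − r + 1,
and -(r+1)^2 + (r+1) + 1 = -r^2 − r + 1.
Hence c(n) = -n^2 + n + 1 for every n ≥ 1, by induction.

c(n) = -n^2 + n + 1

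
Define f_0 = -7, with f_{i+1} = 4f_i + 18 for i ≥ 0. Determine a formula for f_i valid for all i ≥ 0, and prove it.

Claim: f_i = -4^i − 6.

Base case: f_0 = -7, and -4^0 − 6 = -1 − 6 = -7.
Assume f_m = -4^m − 6 for some m ≥ 0.
Then f_{m+1} = 4f_m + 18 = 4·(-4^m − 6) + 18 = -4^{m+1} − 24 + 18 = -4^{m+1} − 6.
So the formula holds for m+1, and by induction f_i = -4^i − 6 for all i ≥ 0.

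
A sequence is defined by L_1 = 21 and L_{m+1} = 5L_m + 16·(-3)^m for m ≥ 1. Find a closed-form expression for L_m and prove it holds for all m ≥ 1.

Claim: L_m = 3·5^m − 2·(-3)^m.

Base case: L_1 = 21, and 3·5^1 − 2·(-3)^1 = 15 + 6 = 21.
Assume L_k = 3·5^k − 2·(-3)^k for some k ≥ 1.
Then L_{k+1} = 5L_k + 16·(-3)^k = 5·(3·5^k − 2·(-3)^k) + 16·(-3)^k = 3·5^{k+1} − 10·(-3)^k + 16·(-3)^k = 3·5^{k+1} + 6·(-3)^k = 3·5^{k+1} − 2·(-3)^{k+1}.
So the formula holds for k+1, and by induction L_m = 3·5^m − 2·(-3)^m for all m ≥ 1.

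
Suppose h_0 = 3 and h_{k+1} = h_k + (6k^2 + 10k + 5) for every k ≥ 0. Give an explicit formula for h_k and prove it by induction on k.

Claim: h_k = 2k^3 + 2k^2 + k + 3.

Base case: h_0 = 3, and 2·0^3 + 2·0^2 + 0 + 3 = 3.
Assume h_m = 2m^3 + 2m^2 + m + 3.
Then h_{m+1} = h_m + (6m^2 + 10m + 5) = (2m^3 + 2m^2 + m + 3) + (6m^2 + 10m + 5) = 2m^3 + 8m^2 + 11m + 8,
and 2·(m+1)^3 + 2·(m+1)^2 + (m+1) + 3 = 2m^3 + 8m^2 + 11m + 8.
This completes the inductive step, so h_k = 2k^3 + 2k^2 + k + 3 for all k ≥ 0.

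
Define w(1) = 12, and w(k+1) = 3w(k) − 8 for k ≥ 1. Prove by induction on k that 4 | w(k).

Base case: w(1) = 12 = 4·3, so 4 | w(1).
Assume 4 | w(m), so w(m) = 4t for some integer t.
Then w(m+1) = 3w(m) − 8 = 3·(4t) − 8 = 4(3t − 2), so 4 | w(m+1).
By induction, 4 | w(k) for all k ≥ 1.

4 | w(k)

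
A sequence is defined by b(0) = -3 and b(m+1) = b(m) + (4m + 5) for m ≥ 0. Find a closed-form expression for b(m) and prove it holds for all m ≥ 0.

Claim: b(m) = 2m^2 + 3m − 3.

Base case: b(0) = -3, and 2·0^2 + 3·0 − 3 = -3.
Assume b(k) = 2k^2 + 3k − 3.
Then b(k+1) = b(k) + (4k + 5) = (2k^2 + 3k − 3) + (4k + 5) = 2k^2 + 7k + 2,
and 2·(k+1)^2 + 3·(k+1) − 3 = 2k^2 + 7k + 2.
Hence b(m) = 2m^2 + 3m − 3 for every m ≥ 0, by induction.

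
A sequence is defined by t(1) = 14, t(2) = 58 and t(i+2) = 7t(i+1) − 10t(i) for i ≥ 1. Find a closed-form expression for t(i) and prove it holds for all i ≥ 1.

Claim: t(i) = 2·2^i + 2·5^i.

Base cases: t(1) = 14 and 2·2^1 + 2·5^1 = 14; t(2) = 58 and 2·2^2 + 2·5^2 = 58.
Assume t(j) = 2·2^j + 2·5^j for all 1 ≤ j ≤ m, where m ≥ 2.
Then t(m+1) = 7t(m) − 10t(m−1) = 7·(2·2^m + 2·5^m) − 10·(2·2^{m−1} + 2·5^{m−1}) = 2·(7·2 − 10)2^{m−1} + 2·(7·5 − 10)5^{m−1} = 8·2^{m−1} + 50·5^{m−1} = 2·2^{m+1} + 2·5^{m+1}.
By strong induction, t(i) = 2·2^i + 2·5^i for all i ≥ 1.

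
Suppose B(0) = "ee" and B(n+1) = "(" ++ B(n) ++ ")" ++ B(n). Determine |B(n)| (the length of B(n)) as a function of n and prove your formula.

Claim: |B(n)| = 2^{n+2} − 2.

Base case: |B(0)| = 2, and 2^{0+2} − 2 = 2.
Assume |B(k)| = 2^{k+2} − 2.
Then |B(k+1)| = 1 + |B(k)| + 1 + |B(k)| = 2|B(k)| + 2 = 2(2^{k+2} − 2) + 2 = 2^{k+3} − 4 + 2 = 2^{k+3} − 2.
This completes the inductive step, so |B(n)| = 2^{n+2} − 2 for all n ≥ 0.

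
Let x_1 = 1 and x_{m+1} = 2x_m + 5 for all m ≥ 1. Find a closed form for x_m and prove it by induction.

Claim: x_m = 3·2^m − 5.

Base case: x_1 = 1, and 3·2^1 − 5 = 6 − 5 = 1.
Assume x_k = 3·2^k − 5 for some k ≥ 1.
Then x_{k+1} = 2x_k + 5 = 2·(3·2^k − 5) + 5 = 6·2^k − 10 + 5 = 3·2^{k+1} − 5.
So the formula holds for k+1, and by induction x_m = 3·2^m − 5 for all m ≥ 1.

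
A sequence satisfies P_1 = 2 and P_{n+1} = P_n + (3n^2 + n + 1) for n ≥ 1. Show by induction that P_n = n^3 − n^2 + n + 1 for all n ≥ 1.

Base case: P_1 = 2, and 1^3 − 1^2 + 1 + 1 = 2.
Assume P_r = r^3 − r^2 + r + 1.
Then P_{r+1} = P_r + (3r^2 + r + 1) = (r^3 − r^2 + r + 1) + (3r^2 + r + 1) = r^3 + 2r^2 + 2r + 2,
and (r+1)^3 − (r+1)^2 + (r+1) + 1 = r^3 + 2r^2 + 2r + 2.
Hence P_n = n^3 − n^2 + n + 1 for every n ≥ 1, by induction.

P_n = n^3 − n^2 + n + 1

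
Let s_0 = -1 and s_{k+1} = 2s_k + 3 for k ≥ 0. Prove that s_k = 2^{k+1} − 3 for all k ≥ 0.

Base case: s_0 = -1, and 2^{0+1} − 3 = 2 − 3 = -1.
Assume s_m = 2^{m+1} − 3 for some m ≥ 0.
Then s_{m+1} = 2s_m + 3 = 2·(2^{m+1} − 3) + 3 = 2^{m+2} − 6 + 3 = 2^{m+2} − 3.
By induction, s_k = 2^{k+1} − 3 for all k ≥ 0.

s_k = 2^{k+1} − 3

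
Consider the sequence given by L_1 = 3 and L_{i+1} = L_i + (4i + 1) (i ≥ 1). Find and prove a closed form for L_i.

Claim: L_i = 2i^2 − i + 2.

Base case: L_1 = 3, and 2·1^2 − 1 + 2 = 3.
Assume L_k = 2k^2 − k + 2.
Then L_{k+1} = L_k + (4k + 1) = (2k^2 − k + 2) + (4k + 1) = 2k^2 + 3k + 3,
and 2·(k+1)^2 − (k+1) + 2 = 2k^2 + 3k + 3.
This completes the inductive step, so L_i = 2i^2 − i + 2 for all i ≥ 1.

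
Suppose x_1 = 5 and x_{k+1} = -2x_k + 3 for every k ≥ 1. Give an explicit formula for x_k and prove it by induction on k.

Claim: x_k = -2·(-2)^k + 1.

Base case: x_1 = 5, and -2·(-2)^1 + 1 = 4 + 1 = 5.
Assume x_j = -2·(-2)^j + 1 for some j ≥ 1.
Then x_{j+1} = -2x_j + 3 = -2·(-2·(-2)^j + 1) + 3 = 4·(-2)^j − 2 + 3 = -2·(-2)^{j+1} + 1.
By induction, x_k = -2·(-2)^k + 1 for all k ≥ 1.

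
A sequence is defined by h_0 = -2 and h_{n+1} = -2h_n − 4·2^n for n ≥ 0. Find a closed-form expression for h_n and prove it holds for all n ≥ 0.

Claim: h_n = -(-2)^n − 2^n.

Base case: h_0 = -2, and -(-2)^0 − 2^0 = -1 − 1 = -2.
Assume h_j = -(-2)^j − 2^j for some j ≥ 0.
Then h_{j+1} = -2h_j − 4·2^j = -2·(-(-2)^j − 2^j) − 4·2^j = -(-2)^{j+1} + 2·2^j − 4·2^j = -(-2)^{j+1} − 2·2^j = -(-2)^{j+1} − 2^{j+1}.
So the formula holds for j+1, and by induction h_n = -(-2)^n − 2^n for all n ≥ 0.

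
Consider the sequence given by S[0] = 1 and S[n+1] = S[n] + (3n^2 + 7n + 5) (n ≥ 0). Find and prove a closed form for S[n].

Claim: S[n] = n^3 + 2n^2 + 2n + 1.

Base case: S[0] = 1, and 0^3 + 2·0^2 + 2·0 + 1 = 1.
Assume S[j] = j^3 + 2j^2 + 2j + 1.
Then S[j+1] = S[j] + (3j^2 + 7j + 5) = (j^3 + 2j^2 + 2j + 1) + (3j^2 + 7j + 5) = j^3 + 5j^2 + 9j + 6,
and (j+1)^3 + 2·(j+1)^2 + 2·(j+1) + 1 = j^3 + 5j^2 + 9j + 6.
Hence S[n] = n^3 + 2n^2 + 2n + 1 for every n ≥ 0, by induction.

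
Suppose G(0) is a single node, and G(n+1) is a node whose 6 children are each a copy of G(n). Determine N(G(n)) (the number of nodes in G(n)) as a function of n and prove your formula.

Claim: N(G(n)) = (6^{n+1} − 1)/5.

Base case: N(G(0)) = 1, and (6^{0+1} − 1)/5 = 1.
Assume N(G(m)) = (6^{m+1} − 1)/5.
Then N(G(m+1)) = 1 + 6N(G(m)) = 1 + 6·(6^{m+1} − 1)/5 = 1 + (6^{m+2} − 6)/5 = (5 + 6^{m+2} − 6)/5 = (6^{m+2} − 1)/5.
This completes the inductive step, so N(G(n)) = (6^{n+1} − 1)/5 for all n ≥ 0.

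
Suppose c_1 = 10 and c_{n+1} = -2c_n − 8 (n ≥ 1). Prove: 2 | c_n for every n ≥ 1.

Base case: c_1 = 10 = 2·5, so 2 | c_1.
Assume 2 | c_r, so c_r = 2t for some integer t.
Then c_{r+1} = -2c_r − 8 = -2·(2t) − 8 = 2(-2t − 4), so 2 | c_{r+1}.
By induction, 2 | c_n for all n ≥ 1.

2 | c_n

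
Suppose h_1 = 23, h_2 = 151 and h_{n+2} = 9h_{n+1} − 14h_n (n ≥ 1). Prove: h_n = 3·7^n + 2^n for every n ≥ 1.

Base cases: h_1 = 23 and 3·7^1 + 2^1 = 23; h_2 = 151 and 3·7^2 + 2^2 = 151.
Assume h_j = 3·7^j + 2^j for all 1 ≤ j ≤ k, where k ≥ 2.
Then h_{k+1} = 9h_k − 14h_{k−1} = 9·(3·7^k + 2^k) − 14·(3·7^{k−1} + 2^{k−1}) = 3·(9·7 − 14)7^{k−1} + (9·2 − 14)2^{k−1} = 147·7^{k−1} + 4·2^{k−1} = 3·7^{k+1} + 2^{k+1}.
This completes the inductive step, so h_n = 3·7^n + 2^n for all n ≥ 1.

h_n = 3·7^n + 2^n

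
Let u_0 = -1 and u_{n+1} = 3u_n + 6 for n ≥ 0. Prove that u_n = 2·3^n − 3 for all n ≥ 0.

Base case: u_0 = -1, and 2·3^0 − 3 = 2 − 3 = -1.
Assume u_j = 2·3^j − 3 for some j ≥ 0.
Then u_{j+1} = 3u_j + 6 = 3·(2·3^j − 3) + 6 = 6·3^j − 9 + 6 = 2·3^{j+1} − 3.
By induction, u_n = 2·3^n − 3 for all n ≥ 0.

u_n = 2·3^n − 3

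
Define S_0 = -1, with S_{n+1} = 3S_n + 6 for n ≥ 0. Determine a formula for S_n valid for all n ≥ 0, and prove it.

Claim: S_n = 2·3^n − 3.

Base case: S_0 = -1, and 2·3^0 − 3 = 2 − 3 = -1.
Assume S_m = 2·3^m − 3 for some m ≥ 0.
Then S_{m+1} = 3S_m + 6 = 3·(2·3^m − 3) + 6 = 6·3^m − 9 + 6 = 2·3^{m+1} − 3.
By induction, S_n = 2·3^n − 3 for all n ≥ 0.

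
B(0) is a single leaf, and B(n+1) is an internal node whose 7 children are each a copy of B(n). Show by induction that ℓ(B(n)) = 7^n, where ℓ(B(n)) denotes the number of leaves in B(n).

Base case: ℓ(B(0)) = 1, and 7^0 = 1.
Assume ℓ(B(k)) = 7^k.
Then ℓ(B(k+1)) = 7·ℓ(B(k)) = 7·7^k = 7^{k+1}.
Hence ℓ(B(n)) = 7^n for every n ≥ 0, by induction.

ℓ(B(n)) = 7^n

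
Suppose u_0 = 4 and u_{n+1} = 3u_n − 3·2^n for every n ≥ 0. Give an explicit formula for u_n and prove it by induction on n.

Claim: u_n = 3^n + 3·2^n.

Base case: u_0 = 4, and 3^0 + 3·2^0 = 1 + 3 = 4.
Assume u_r = 3^r + 3·2^r for some r ≥ 0.
Then u_{r+1} = 3u_r − 3·2^r = 3·(3^r + 3·2^r) − 3·2^r = 3^{r+1} + 9·2^r − 3·2^r = 3^{r+1} + 6·2^r = 3^{r+1} + 3·2^{r+1}.
Hence u_n = 3^n + 3·2^n for every n ≥ 0, by induction.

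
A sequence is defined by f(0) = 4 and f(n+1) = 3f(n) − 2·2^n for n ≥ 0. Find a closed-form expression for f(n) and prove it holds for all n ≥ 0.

Claim: f(n) = 2·3^n + 2·2^n.

Base case: f(0) = 4, and 2·3^0 + 2·2^0 = 2 + 2 = 4.
Assume f(k) = 2·3^k + 2·2^k for some k ≥ 0.
Then f(k+1) = 3f(k) − 2·2^k = 3·(2·3^k + 2·2^k) − 2·2^k = 2·3^{k+1} + 6·2^k − 2·2^k = 2·3^{k+1} + 4·2^k = 2·3^{k+1} + 2·2^{k+1}.
So the formula holds for k+1, and by induction f(n) = 2·3^n + 2·2^n for all n ≥ 0.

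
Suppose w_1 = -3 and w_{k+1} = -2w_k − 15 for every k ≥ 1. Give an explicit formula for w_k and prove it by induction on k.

Claim: w_k = -(-2)^k − 5.

Base case: w_1 = -3, and -(-2)^1 − 5 = 2 − 5 = -3.
Assume w_r = -(-2)^r − 5 for some r ≥ 1.
Then w_{r+1} = -2w_r − 15 = -2·(-(-2)^r − 5) − 15 = 2·(-2)^r + 10 − 15 = -(-2)^{r+1} − 5.
So the formula holds for r+1, and by induction w_k = -(-2)^k − 5 for all k ≥ 1.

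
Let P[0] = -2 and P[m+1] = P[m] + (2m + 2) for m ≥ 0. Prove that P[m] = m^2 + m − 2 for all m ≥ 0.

Base case: P[0] = -2, and 0^2 + 0 − 2 = -2.
Assume P[r] = r^2 + r − 2.
Then P[r+1] = P[r] + (2r + 2) = (r^2 + r − 2) + (2r + 2) = r^2 + 3r,
and (r+1)^2 + (r+1) − 2 = r^2 + 3r.
This completes the inductive step, so P[m] = m^2 + m − 2 for all m ≥ 0.

P[m] = m^2 + m − 2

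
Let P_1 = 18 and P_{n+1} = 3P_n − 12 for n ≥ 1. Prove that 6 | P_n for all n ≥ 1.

Base case: P_1 = 18 = 6·3, so 6 | P_1.
Assume 6 | P_m, so P_m = 6t for some integer t.
Then P_{m+1} = 3P_m − 12 = 3·(6t) − 12 = 6(3t − 2), so 6 | P_{m+1}.
So the property holds for m+1, and by induction 6 | P_n for all n ≥ 1.

6 | P_n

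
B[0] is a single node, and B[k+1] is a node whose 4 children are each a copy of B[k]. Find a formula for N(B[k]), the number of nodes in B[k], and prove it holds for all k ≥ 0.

Claim: N(B[k]) = (4^{k+1} − 1)/3.

Base case: N(B[0]) = 1, and (4^{0+1} − 1)/3 = 1.
Assume N(B[m]) = (4^{m+1} − 1)/3.
Then N(B[m+1]) = 1 + 4N(B[m]) = 1 + 4·(4^{m+1} − 1)/3 = 1 + (4^{m+2} − 4)/3 = (3 + 4^{m+2} − 4)/3 = (4^{m+2} − 1)/3.
So the formula holds for m+1, and by induction N(B[k]) = (4^{k+1} − 1)/3 for all k ≥ 0.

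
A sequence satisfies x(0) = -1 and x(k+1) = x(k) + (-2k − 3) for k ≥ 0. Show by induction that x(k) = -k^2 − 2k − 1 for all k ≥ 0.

Base case: x(0) = -1, and -0^2 − 2·0 − 1 = -1.
Assume x(j) = -j^2 − 2j − 1.
Then x(j+1) = x(j) + (-2j − 3) = (-j^2 − 2j − 1) + (-2j − 3) = -j^2 − 4j − 4,
and -(j+1)^2 − 2·(j+1) − 1 = -j^2 − 4j − 4.
This completes the inductive step, so x(k) = -k^2 − 2k − 1 for all k ≥ 0.

x(k) = -k^2 − 2k − 1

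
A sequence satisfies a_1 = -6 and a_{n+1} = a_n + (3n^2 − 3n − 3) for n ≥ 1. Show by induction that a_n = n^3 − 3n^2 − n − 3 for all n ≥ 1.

Base case: a_1 = -6, and 1^3 − 3·1^2 − 1 − 3 = -6.
Assume a_j = j^3 − 3j^2 − j − 3.
Then a_{j+1} = a_j + (3j^2 − 3j − 3) = (j^3 − 3j^2 − j − 3) + (3j^2 − 3j − 3) = j^3 − 4j − 6,
and (j+1)^3 − 3·(j+1)^2 − (j+1) − 3 = j^3 − 4j − 6.
This completes the inductive step, so a_n = n^3 − 3n^2 − n − 3 for all n ≥ 1.

a_n = n^3 − 3n^2 − n − 3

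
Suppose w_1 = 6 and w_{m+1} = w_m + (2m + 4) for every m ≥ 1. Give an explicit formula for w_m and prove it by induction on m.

Claim: w_m = m^2 + 3m + 2.

Base case: w_1 = 6, and 1^2 + 3·1 + 2 = 6.
Assume w_j = j^2 + 3j + 2.
Then w_{j+1} = w_j + (2j + 4) = (j^2 + 3j + 2) + (2j + 4) = j^2 + 5j + 6,
and (j+1)^2 + 3·(j+1) + 2 = j^2 + 5j + 6.
This completes the inductive step, so w_m = m^2 + 3m + 2 for all m ≥ 1.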